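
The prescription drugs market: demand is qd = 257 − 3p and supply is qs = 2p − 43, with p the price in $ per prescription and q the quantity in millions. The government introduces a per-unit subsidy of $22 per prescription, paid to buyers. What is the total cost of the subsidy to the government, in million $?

Without the subsidy, 257 − 3p = 2p − 43 gives 5p = 300, so p* = $60 and q* = 77.
With a per-unit subsidy paid to buyers, each effectively pays p − 22, so demand becomes qd = 257 − 3(p − 22).
Solving gives q = 103.4 with buyers paying $51.2 and suppliers receiving $73.2 (the $22 wedge).
Outlay = t · Q = 22 · 103.4 = $2274.8.

Government outlay = $2274.8 million.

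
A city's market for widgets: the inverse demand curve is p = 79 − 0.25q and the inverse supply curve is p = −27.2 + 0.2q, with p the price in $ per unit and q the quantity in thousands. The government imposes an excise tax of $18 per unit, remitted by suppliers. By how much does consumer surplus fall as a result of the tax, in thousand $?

Inverting to q(p) form: qd = 316 − 4p; qs = 5p + 136.
Before the tax: set 316 − 4p = 5p + 136 → p* = $20, q* = 236.
With the tax collected from suppliers, supply shifts: qs = 5(p − 18) + 136.
Solving gives q = 196 with consumers paying $30 and suppliers receiving $12 (the $18 wedge).
ΔCS is the trapezoid between Q = 196 and Q = 236 of height $10: ½ · (236 + 196) · 10 = $2160.

Consumer surplus falls by $2160 thousand.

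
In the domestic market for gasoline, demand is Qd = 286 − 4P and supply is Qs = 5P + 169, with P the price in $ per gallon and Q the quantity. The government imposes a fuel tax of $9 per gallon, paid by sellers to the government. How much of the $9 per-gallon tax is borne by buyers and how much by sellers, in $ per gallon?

Before the tax: set 286 − 4P = 5P + 169 → P* = $13, Q* = 234.
With the tax collected from sellers, supply shifts: Qs = 5(P − 9) + 169.
Solving gives Q = 214 with buyers paying $18 and sellers receiving $9 (the $9 wedge).
Burden on buyers: $5; on sellers: $4. (They sum to $9.)
The less price-elastic side of the market bears the larger share of a per-unit tax.

Buyers bear $5 per gallon; sellers bear $4 per gallon.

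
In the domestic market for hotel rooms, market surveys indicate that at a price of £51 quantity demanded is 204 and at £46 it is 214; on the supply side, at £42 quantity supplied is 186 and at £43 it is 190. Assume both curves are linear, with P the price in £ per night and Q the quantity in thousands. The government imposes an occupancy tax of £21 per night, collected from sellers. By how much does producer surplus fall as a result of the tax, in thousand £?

Producer surplus falls by £1372 thousand.

Demand slope: (214 − 204)/(46 − 51) = -2, so Qd = 306 − 2P.
Supply slope: (190 − 186)/(43 − 42) = 4, so Qs = 4P + 18.
Before the tax: set 306 − 2P = 4P + 18 → P* = £48, Q* = 210.
With the tax collected from sellers, supply shifts: Qs = 4(P − 21) + 18.
New equilibrium: consumers pay £62, sellers receive £41, Q = 182. (Wedge: Pb − Ps = 21.)
ΔPS is the trapezoid between Q = 182 and Q = 210 of height £7: ½ · (210 + 182) · 7 = £1372.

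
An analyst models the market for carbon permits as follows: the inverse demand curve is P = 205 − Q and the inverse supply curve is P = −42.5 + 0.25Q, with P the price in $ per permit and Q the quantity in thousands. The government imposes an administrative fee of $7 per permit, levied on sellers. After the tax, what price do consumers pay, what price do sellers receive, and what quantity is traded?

Consumers pay $12.6; sellers receive $5.6; quantity = 192.4.

Rewrite in direct form: Qd = 205 − P and Qs = 4P + 170.
Without the tax, 205 − P = 4P + 170 gives 5P = 35, so P* = $7 and Q* = 198.
With the tax collected from sellers, supply shifts: Qs = 4(P − 7) + 170.
New equilibrium: consumers pay $12.6, sellers receive $5.6, Q = 192.4. (Wedge: Pb − Ps = 7.)
The less price-elastic side of the market bears the larger share of a per-unit tax.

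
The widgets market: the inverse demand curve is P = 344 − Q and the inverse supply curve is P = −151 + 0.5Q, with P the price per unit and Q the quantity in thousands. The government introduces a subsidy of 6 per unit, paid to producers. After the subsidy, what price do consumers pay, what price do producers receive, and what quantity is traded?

Rewrite in direct form: Qd = 344 − P and Qs = 2P + 302.
Before the subsidy: set 344 − P = 2P + 302 → P* = 14, Q* = 330.
With a per-unit subsidy paid to producers, each receives P + 6 per unit sold, so supply becomes Qs = 2(P + 6) + 302.
Solving gives Q = 334 with consumers paying 10 and producers receiving 16 (the 6 wedge).

Consumers pay 10; producers receive 16; quantity = 334.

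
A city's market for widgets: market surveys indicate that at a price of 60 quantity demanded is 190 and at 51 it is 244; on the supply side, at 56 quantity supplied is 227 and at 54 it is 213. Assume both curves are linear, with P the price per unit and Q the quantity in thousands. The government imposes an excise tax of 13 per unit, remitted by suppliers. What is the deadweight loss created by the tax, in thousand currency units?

Demand slope: (244 − 190)/(51 − 60) = -6, so Qd = 550 − 6P.
Supply slope: (213 − 227)/(54 − 56) = 7, so Qs = 7P − 165.
Before the tax: set 550 − 6P = 7P − 165 → P* = 55, Q* = 220.
With the tax collected from suppliers, supply shifts: Qs = 7(P − 13) − 165.
Solving gives Q = 178 with consumers paying 62 and suppliers receiving 49 (the 13 wedge).
Quantity falls by |ΔQ| = |220 − 178| = 42.
DWL = ½ · t · |ΔQ| = ½ · 13 · 42 = 273.

Deadweight loss = 273 thousand.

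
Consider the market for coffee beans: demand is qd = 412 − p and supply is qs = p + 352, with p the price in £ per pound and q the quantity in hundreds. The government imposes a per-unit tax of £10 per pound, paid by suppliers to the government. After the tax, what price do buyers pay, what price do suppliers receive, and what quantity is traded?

Buyers pay £35; suppliers receive £25; quantity = 377.

Without the tax, 412 − p = p + 352 gives 2p = 60, so p* = £30 and q* = 382.
With the tax collected from suppliers, supply shifts: qs = (p − 10) + 352.
New equilibrium: buyers pay £35, suppliers receive £25, q = 377. (Wedge: pb − ps = 10.)
The less price-elastic side of the market bears the larger share of a per-unit tax.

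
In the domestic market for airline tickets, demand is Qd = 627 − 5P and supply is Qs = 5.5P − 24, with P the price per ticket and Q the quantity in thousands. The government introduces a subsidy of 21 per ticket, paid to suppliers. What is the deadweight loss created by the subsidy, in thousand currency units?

Without the subsidy, 627 − 5P = 5.5P − 24 gives 10.5P = 651, so P* = 62 and Q* = 317.
With a per-unit subsidy paid to suppliers, each receives P + 21 per unit sold, so supply becomes Qs = 5.5(P + 21) − 24.
Solving gives Q = 372 with buyers paying 51 and suppliers receiving 72 (the 21 wedge).
Quantity rises by |ΔQ| = |317 − 372| = 55.
DWL = ½ · t · |ΔQ| = ½ · 21 · 55 = 577.5.

Deadweight loss = 577.5 thousand.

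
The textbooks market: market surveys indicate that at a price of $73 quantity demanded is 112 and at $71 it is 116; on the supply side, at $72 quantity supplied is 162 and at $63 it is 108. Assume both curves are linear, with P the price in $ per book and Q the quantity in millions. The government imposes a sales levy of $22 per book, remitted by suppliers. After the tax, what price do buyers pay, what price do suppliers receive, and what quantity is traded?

Buyers pay $82.5; suppliers receive $60.5; quantity = 93.

Demand slope: (116 − 112)/(71 − 73) = -2, so Qd = 258 − 2P.
Supply slope: (108 − 162)/(63 − 72) = 6, so Qs = 6P − 270.
Without the tax, 258 − 2P = 6P − 270 gives 8P = 528, so P* = $66 and Q* = 126.
With the tax collected from suppliers, supply shifts: Qs = 6(P − 22) − 270.
New equilibrium: buyers pay $82.5, suppliers receive $60.5, Q = 93. (Wedge: Pb − Ps = 22.)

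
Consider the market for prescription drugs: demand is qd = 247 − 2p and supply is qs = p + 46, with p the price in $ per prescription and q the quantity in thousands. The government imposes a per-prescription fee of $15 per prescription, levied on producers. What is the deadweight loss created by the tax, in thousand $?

Deadweight loss = $75 thousand.

Without the tax, 247 − 2p = p + 46 gives 3p = 201, so p* = $67 and q* = 113.
With the tax collected from producers, supply shifts: qs = (p − 15) + 46.
Solving gives q = 103 with buyers paying $72 and producers receiving $57 (the $15 wedge).
Quantity falls by |ΔQ| = |113 − 103| = 10.
DWL = ½ · t · |ΔQ| = ½ · 15 · 10 = $75.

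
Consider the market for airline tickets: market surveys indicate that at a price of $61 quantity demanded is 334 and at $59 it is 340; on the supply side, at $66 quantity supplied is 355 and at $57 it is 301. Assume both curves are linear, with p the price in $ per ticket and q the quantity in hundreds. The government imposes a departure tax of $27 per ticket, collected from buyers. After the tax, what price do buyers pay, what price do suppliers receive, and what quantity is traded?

Buyers pay $80; suppliers receive $53; quantity = 277.

Demand slope: (340 − 334)/(59 − 61) = -3, so qd = 517 − 3p.
Supply slope: (301 − 355)/(57 − 66) = 6, so qs = 6p − 41.
Before the tax: set 517 − 3p = 6p − 41 → p* = $62, q* = 331.
With the tax collected from buyers, demand (in seller-price terms) shifts: qd = 517 − 3(p + 27).
Solving gives q = 277 with buyers paying $80 and suppliers receiving $53 (the $27 wedge).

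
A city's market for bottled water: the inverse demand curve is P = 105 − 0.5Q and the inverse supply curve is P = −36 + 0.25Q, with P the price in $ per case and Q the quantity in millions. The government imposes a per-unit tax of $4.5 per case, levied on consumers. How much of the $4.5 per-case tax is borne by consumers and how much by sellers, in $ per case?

Consumers bear $3 per case; sellers bear $1.5 per case.

Rewrite in direct form: Qd = 210 − 2P and Qs = 4P + 144.
Before the tax: set 210 − 2P = 4P + 144 → P* = $11, Q* = 188.
With the tax collected from consumers, demand (in seller-price terms) shifts: Qd = 210 − 2(P + 4.5).
Solving gives Q = 182 with consumers paying $14 and sellers receiving $9.5 (the $4.5 wedge).
Burden on consumers: $3; on sellers: $1.5. (They sum to $4.5.)
The less price-elastic side of the market bears the larger share of a per-unit tax.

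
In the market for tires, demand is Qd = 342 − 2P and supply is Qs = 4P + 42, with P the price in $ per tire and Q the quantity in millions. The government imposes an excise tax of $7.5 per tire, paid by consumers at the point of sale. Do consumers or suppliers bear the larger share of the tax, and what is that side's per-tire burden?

Without the tax, 342 − 2P = 4P + 42 gives 6P = 300, so P* = $50 and Q* = 242.
With the tax collected from consumers, demand (in seller-price terms) shifts: Qd = 342 − 2(P + 7.5).
Solving gives Q = 232 with consumers paying $55 and suppliers receiving $47.5 (the $7.5 wedge).
Per-tire burden: consumers $5, suppliers $2.5.
Consumers take the larger share because demand is less price-elastic here (demand slope 2 vs supply slope 4).

Consumers bear the larger share: $5 per tire.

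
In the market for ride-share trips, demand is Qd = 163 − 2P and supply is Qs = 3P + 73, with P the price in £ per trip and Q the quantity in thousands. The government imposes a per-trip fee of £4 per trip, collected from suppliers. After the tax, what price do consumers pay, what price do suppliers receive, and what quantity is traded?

Consumers pay £20.4; suppliers receive £16.4; quantity = 122.2.

Before the tax: set 163 − 2P = 3P + 73 → P* = £18, Q* = 127.
With the tax collected from suppliers, supply shifts: Qs = 3(P − 4) + 73.
Solving gives Q = 122.2 with consumers paying £20.4 and suppliers receiving £16.4 (the £4 wedge).
The less price-elastic side of the market bears the larger share of a per-unit tax.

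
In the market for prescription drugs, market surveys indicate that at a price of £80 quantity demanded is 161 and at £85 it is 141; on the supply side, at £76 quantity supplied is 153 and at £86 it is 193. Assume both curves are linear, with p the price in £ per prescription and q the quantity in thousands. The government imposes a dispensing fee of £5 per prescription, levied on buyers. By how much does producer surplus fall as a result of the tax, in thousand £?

Producer surplus falls by £400 thousand.

Demand slope: (141 − 161)/(85 − 80) = -4, so qd = 481 − 4p.
Supply slope: (193 − 153)/(86 − 76) = 4, so qs = 4p − 151.
Before the tax: set 481 − 4p = 4p − 151 → p* = £79, q* = 165.
With the tax collected from buyers, demand (in seller-price terms) shifts: qd = 481 − 4(p + 5).
Solving gives q = 155 with buyers paying £81.5 and sellers receiving £76.5 (the £5 wedge).
ΔPS is the trapezoid between Q = 155 and Q = 165 of height £2.5: ½ · (165 + 155) · 2.5 = £400.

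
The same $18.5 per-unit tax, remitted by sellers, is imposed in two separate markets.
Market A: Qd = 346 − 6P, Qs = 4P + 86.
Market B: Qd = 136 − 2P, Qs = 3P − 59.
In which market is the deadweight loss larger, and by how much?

Market A: pre-tax P* = $26, Q* = 190; post-tax Q = 145.6; deadweight loss = $410.7.
Market B: pre-tax P* = $39, Q* = 58; post-tax Q = 35.8; deadweight loss = $205.35.
Difference: $410.7 vs $205.35 → market A is larger by $205.35.

Market A, by $205.35.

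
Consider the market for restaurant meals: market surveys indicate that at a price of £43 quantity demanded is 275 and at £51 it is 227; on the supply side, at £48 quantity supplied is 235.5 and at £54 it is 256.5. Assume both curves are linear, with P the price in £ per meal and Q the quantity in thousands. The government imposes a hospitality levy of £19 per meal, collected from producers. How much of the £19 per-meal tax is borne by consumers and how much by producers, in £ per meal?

Demand slope: (227 − 275)/(51 − 43) = -6, so Qd = 533 − 6P.
Supply slope: (256.5 − 235.5)/(54 − 48) = 3.5, so Qs = 3.5P + 67.5.
Before the tax: set 533 − 6P = 3.5P + 67.5 → P* = £49, Q* = 239.
With the tax collected from producers, supply shifts: Qs = 3.5(P − 19) + 67.5.
New equilibrium: consumers pay £56, producers receive £37, Q = 197. (Wedge: Pb − Ps = 19.)
Burden on consumers: £7; on producers: £12. (They sum to £19.)
The less price-elastic side of the market bears the larger share of a per-unit tax.

Consumers bear £7 per meal; producers bear £12 per meal.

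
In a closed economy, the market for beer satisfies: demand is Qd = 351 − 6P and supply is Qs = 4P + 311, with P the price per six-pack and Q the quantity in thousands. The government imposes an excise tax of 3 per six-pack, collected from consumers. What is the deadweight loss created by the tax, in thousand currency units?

Without the tax, 351 − 6P = 4P + 311 gives 10P = 40, so P* = 4 and Q* = 327.
With the tax collected from consumers, demand (in seller-price terms) shifts: Qd = 351 − 6(P + 3).
Solving gives Q = 319.8 with consumers paying 5.2 and suppliers receiving 2.2 (the 3 wedge).
Quantity falls by |ΔQ| = |327 − 319.8| = 7.2.
DWL = ½ · t · |ΔQ| = ½ · 3 · 7.2 = 10.8.

Deadweight loss = 10.8 thousand.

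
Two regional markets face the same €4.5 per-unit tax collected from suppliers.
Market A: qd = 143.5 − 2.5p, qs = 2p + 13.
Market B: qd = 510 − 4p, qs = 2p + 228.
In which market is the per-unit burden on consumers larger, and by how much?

Market A: pre-tax p* = €29, q* = 71; post-tax q = 66; per-unit burden on consumers = €2.
Market B: pre-tax p* = €47, q* = 322; post-tax q = 316; per-unit burden on consumers = €1.5.
Difference: €2 vs €1.5 → market A is larger by €0.5.

Market A, by €0.5.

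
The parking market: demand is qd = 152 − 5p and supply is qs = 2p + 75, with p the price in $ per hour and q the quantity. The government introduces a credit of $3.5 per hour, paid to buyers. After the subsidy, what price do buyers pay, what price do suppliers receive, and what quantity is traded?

Before the subsidy: set 152 − 5p = 2p + 75 → p* = $11, q* = 97.
With a per-unit subsidy paid to buyers, each effectively pays p − 3.5, so demand becomes qd = 152 − 5(p − 3.5).
Solving gives q = 102 with buyers paying $10 and suppliers receiving $13.5 (the $3.5 wedge).

Buyers pay $10; suppliers receive $13.5; quantity = 102.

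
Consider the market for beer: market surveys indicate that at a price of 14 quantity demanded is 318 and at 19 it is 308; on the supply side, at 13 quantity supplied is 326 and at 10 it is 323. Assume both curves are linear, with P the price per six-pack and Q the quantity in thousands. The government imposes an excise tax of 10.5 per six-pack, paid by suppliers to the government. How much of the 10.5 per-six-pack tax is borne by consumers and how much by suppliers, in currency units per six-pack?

Demand slope: (308 − 318)/(19 − 14) = -2, so Qd = 346 − 2P.
Supply slope: (323 − 326)/(10 − 13) = 1, so Qs = P + 313.
Without the tax, 346 − 2P = P + 313 gives 3P = 33, so P* = 11 and Q* = 324.
With the tax collected from suppliers, supply shifts: Qs = (P − 10.5) + 313.
New equilibrium: consumers pay 14.5, suppliers receive 4, Q = 317. (Wedge: Pb − Ps = 10.5.)
Burden on consumers: 3.5; on suppliers: 7. (They sum to 10.5.)
The less price-elastic side of the market bears the larger share of a per-unit tax.

Consumers bear 3.5 per six-pack; suppliers bear 7 per six-pack.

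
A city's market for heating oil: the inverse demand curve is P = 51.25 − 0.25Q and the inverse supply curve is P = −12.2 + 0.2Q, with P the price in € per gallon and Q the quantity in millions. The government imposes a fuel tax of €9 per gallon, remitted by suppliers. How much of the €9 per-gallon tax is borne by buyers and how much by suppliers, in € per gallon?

Buyers bear €5 per gallon; suppliers bear €4 per gallon.

Inverting to Q(P) form: Qd = 205 − 4P; Qs = 5P + 61.
Without the tax, 205 − 4P = 5P + 61 gives 9P = 144, so P* = €16 and Q* = 141.
With the tax collected from suppliers, supply shifts: Qs = 5(P − 9) + 61.
Solving gives Q = 121 with buyers paying €21 and suppliers receiving €12 (the €9 wedge).
Burden on buyers: €5; on suppliers: €4. (They sum to €9.)
The less price-elastic side of the market bears the larger share of a per-unit tax.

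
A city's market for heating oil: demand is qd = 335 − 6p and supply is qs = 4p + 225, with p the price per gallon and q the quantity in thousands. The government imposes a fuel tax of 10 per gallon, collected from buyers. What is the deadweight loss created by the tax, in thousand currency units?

Without the tax, 335 − 6p = 4p + 225 gives 10p = 110, so p* = 11 and q* = 269.
With the tax collected from buyers, demand (in seller-price terms) shifts: qd = 335 − 6(p + 10).
New equilibrium: buyers pay 15, sellers receive 5, q = 245. (Wedge: pb − ps = 10.)
Quantity falls by |ΔQ| = |269 − 245| = 24.
DWL = ½ · t · |ΔQ| = ½ · 10 · 24 = 120.

Deadweight loss = 120 thousand.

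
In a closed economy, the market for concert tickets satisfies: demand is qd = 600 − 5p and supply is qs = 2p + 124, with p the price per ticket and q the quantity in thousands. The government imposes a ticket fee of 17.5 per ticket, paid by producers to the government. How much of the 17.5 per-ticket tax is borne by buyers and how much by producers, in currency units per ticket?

Without the tax, 600 − 5p = 2p + 124 gives 7p = 476, so p* = 68 and q* = 260.
With the tax collected from producers, supply shifts: qs = 2(p − 17.5) + 124.
Solving gives q = 235 with buyers paying 73 and producers receiving 55.5 (the 17.5 wedge).
Burden on buyers: 5; on producers: 12.5. (They sum to 17.5.)
The less price-elastic side of the market bears the larger share of a per-unit tax.

Buyers bear 5 per ticket; producers bear 12.5 per ticket.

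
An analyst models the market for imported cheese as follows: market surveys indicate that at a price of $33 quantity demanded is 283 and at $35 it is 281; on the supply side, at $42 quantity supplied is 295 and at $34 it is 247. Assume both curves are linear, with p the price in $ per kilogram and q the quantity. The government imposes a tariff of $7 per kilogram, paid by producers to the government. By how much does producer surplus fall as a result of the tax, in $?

Producer surplus falls by $274.

Demand slope: (281 − 283)/(35 − 33) = -1, so qd = 316 − p.
Supply slope: (247 − 295)/(34 − 42) = 6, so qs = 6p + 43.
Before the tax: set 316 − p = 6p + 43 → p* = $39, q* = 277.
With the tax collected from producers, supply shifts: qs = 6(p − 7) + 43.
New equilibrium: consumers pay $45, producers receive $38, q = 271. (Wedge: pb − ps = 7.)
ΔPS is the trapezoid between Q = 271 and Q = 277 of height $1: ½ · (277 + 271) · 1 = $274.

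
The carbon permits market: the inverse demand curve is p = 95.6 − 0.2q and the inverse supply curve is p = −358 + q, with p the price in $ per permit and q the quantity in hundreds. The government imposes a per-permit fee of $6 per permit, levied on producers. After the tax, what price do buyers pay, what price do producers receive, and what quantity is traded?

Buyers pay $21; producers receive $15; quantity = 373.

Inverting to q(p) form: qd = 478 − 5p; qs = p + 358.
Before the tax: set 478 − 5p = p + 358 → p* = $20, q* = 378.
With the tax collected from producers, supply shifts: qs = (p − 6) + 358.
New equilibrium: buyers pay $21, producers receive $15, q = 373. (Wedge: pb − ps = 6.)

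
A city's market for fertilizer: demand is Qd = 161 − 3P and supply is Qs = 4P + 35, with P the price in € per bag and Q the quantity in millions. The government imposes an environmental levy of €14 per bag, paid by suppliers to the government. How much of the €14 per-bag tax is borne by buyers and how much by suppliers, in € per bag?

Buyers bear €8 per bag; suppliers bear €6 per bag.

Before the tax: set 161 − 3P = 4P + 35 → P* = €18, Q* = 107.
With the tax collected from suppliers, supply shifts: Qs = 4(P − 14) + 35.
New equilibrium: buyers pay €26, suppliers receive €12, Q = 83. (Wedge: Pb − Ps = 14.)
Burden on buyers: €8; on suppliers: €6. (They sum to €14.)
The less price-elastic side of the market bears the larger share of a per-unit tax.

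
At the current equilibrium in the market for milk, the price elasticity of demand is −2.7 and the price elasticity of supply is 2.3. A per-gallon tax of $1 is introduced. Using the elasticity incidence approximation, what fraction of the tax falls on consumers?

Consumers' share ≈ 0.46.

Incidence ratio: consumers' share ≈ εs / (εs + |εd|) = 2.3 / (2.3 + 2.7) = 0.46.
Supply is the less elastic side, so consumers bear the smaller share.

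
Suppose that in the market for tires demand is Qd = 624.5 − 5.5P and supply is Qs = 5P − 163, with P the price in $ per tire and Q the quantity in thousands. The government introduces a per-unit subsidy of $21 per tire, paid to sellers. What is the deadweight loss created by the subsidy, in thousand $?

Without the subsidy, 624.5 − 5.5P = 5P − 163 gives 10.5P = 787.5, so P* = $75 and Q* = 212.
With a per-unit subsidy paid to sellers, each receives P + 21 per unit sold, so supply becomes Qs = 5(P + 21) − 163.
New equilibrium: buyers pay $65, sellers receive $86, Q = 267. (Wedge: Pb − Ps = −21.)
Quantity rises by |ΔQ| = |212 − 267| = 55.
DWL = ½ · t · |ΔQ| = ½ · 21 · 55 = $577.5.

Deadweight loss = $577.5 thousand.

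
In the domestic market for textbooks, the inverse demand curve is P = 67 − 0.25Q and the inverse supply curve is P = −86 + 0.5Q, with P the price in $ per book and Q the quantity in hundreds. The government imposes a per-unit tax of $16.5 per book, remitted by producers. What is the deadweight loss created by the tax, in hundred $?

Rewrite in direct form: Qd = 268 − 4P and Qs = 2P + 172.
Without the tax, 268 − 4P = 2P + 172 gives 6P = 96, so P* = $16 and Q* = 204.
With the tax collected from producers, supply shifts: Qs = 2(P − 16.5) + 172.
Solving gives Q = 182 with consumers paying $21.5 and producers receiving $5 (the $16.5 wedge).
Quantity falls by |ΔQ| = |204 − 182| = 22.
DWL = ½ · t · |ΔQ| = ½ · 16.5 · 22 = $181.5.

Deadweight loss = $181.5 hundred.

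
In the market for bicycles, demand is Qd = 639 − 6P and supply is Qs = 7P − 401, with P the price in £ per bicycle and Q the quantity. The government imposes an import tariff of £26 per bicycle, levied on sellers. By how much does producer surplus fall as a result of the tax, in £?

Producer surplus falls by £1404.

Before the tax: set 639 − 6P = 7P − 401 → P* = £80, Q* = 159.
With the tax collected from sellers, supply shifts: Qs = 7(P − 26) − 401.
New equilibrium: consumers pay £94, sellers receive £68, Q = 75. (Wedge: Pb − Ps = 26.)
ΔPS is the trapezoid between Q = 75 and Q = 159 of height £12: ½ · (159 + 75) · 12 = £1404.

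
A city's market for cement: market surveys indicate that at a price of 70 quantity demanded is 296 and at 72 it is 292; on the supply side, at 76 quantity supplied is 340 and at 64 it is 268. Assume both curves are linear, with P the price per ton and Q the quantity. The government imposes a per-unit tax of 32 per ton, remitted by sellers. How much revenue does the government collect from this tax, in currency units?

Tax revenue = 8000.

Demand slope: (292 − 296)/(72 − 70) = -2, so Qd = 436 − 2P.
Supply slope: (268 − 340)/(64 − 76) = 6, so Qs = 6P − 116.
Before the tax: set 436 − 2P = 6P − 116 → P* = 69, Q* = 298.
With the tax collected from sellers, supply shifts: Qs = 6(P − 32) − 116.
New equilibrium: consumers pay 93, sellers receive 61, Q = 250. (Wedge: Pb − Ps = 32.)
Revenue = t · Q = 32 · 250 = 8000.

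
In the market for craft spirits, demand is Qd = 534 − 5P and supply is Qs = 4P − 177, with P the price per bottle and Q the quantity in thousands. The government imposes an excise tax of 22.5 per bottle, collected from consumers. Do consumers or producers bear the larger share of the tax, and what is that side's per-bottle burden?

Without the tax, 534 − 5P = 4P − 177 gives 9P = 711, so P* = 79 and Q* = 139.
With the tax collected from consumers, demand (in seller-price terms) shifts: Qd = 534 − 5(P + 22.5).
Solving gives Q = 89 with consumers paying 89 and producers receiving 66.5 (the 22.5 wedge).
Per-bottle burden: consumers 10, producers 12.5.
Producers take the larger share because supply is less price-elastic here (demand slope 5 vs supply slope 4).
The less price-elastic side of the market bears the larger share of a per-unit tax.

Producers bear the larger share: 12.5 per bottle.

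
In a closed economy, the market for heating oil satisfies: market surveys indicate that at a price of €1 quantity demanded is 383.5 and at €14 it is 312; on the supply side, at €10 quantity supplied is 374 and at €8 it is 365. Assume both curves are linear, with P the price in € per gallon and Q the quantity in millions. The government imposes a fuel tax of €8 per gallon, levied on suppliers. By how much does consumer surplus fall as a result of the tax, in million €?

Demand slope: (312 − 383.5)/(14 − 1) = -5.5, so Qd = 389 − 5.5P.
Supply slope: (365 − 374)/(8 − 10) = 4.5, so Qs = 4.5P + 329.
Before the tax: set 389 − 5.5P = 4.5P + 329 → P* = €6, Q* = 356.
With the tax collected from suppliers, supply shifts: Qs = 4.5(P − 8) + 329.
New equilibrium: consumers pay €9.6, suppliers receive €1.6, Q = 336.2. (Wedge: Pb − Ps = 8.)
ΔCS is the trapezoid between Q = 336.2 and Q = 356 of height €3.6: ½ · (356 + 336.2) · 3.6 = €1245.96.

Consumer surplus falls by €1245.96 million.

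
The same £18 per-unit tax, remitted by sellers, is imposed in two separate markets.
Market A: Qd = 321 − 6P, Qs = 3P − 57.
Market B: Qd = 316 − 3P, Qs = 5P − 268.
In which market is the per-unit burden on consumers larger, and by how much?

Market B, by £5.25.

Market A: pre-tax P* = £42, Q* = 69; post-tax Q = 33; per-unit burden on consumers = £6.
Market B: pre-tax P* = £73, Q* = 97; post-tax Q = 63.25; per-unit burden on consumers = £11.25.
Difference: £6 vs £11.25 → market B is larger by £5.25.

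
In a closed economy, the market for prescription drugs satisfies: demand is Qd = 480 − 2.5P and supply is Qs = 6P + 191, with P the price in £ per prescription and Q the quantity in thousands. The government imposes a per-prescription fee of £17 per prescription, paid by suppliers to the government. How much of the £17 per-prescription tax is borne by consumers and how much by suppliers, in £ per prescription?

Consumers bear £12 per prescription; suppliers bear £5 per prescription.

Without the tax, 480 − 2.5P = 6P + 191 gives 8.5P = 289, so P* = £34 and Q* = 395.
With the tax collected from suppliers, supply shifts: Qs = 6(P − 17) + 191.
Solving gives Q = 365 with consumers paying £46 and suppliers receiving £29 (the £17 wedge).
Burden on consumers: £12; on suppliers: £5. (They sum to £17.)
The less price-elastic side of the market bears the larger share of a per-unit tax.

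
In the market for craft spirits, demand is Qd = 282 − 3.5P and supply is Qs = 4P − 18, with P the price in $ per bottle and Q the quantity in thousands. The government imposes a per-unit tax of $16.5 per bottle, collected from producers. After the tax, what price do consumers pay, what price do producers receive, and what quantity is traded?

Before the tax: set 282 − 3.5P = 4P − 18 → P* = $40, Q* = 142.
With the tax collected from producers, supply shifts: Qs = 4(P − 16.5) − 18.
Solving gives Q = 111.2 with consumers paying $48.8 and producers receiving $32.3 (the $16.5 wedge).
The less price-elastic side of the market bears the larger share of a per-unit tax.

Consumers pay $48.8; producers receive $32.3; quantity = 111.2.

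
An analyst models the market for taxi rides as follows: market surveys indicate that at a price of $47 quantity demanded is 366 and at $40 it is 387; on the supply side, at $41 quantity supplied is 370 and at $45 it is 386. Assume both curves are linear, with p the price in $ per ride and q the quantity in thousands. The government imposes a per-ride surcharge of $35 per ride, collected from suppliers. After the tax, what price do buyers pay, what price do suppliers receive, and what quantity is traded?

Demand slope: (387 − 366)/(40 − 47) = -3, so qd = 507 − 3p.
Supply slope: (386 − 370)/(45 − 41) = 4, so qs = 4p + 206.
Without the tax, 507 − 3p = 4p + 206 gives 7p = 301, so p* = $43 and q* = 378.
With the tax collected from suppliers, supply shifts: qs = 4(p − 35) + 206.
New equilibrium: buyers pay $63, suppliers receive $28, q = 318. (Wedge: pb − ps = 35.)
The less price-elastic side of the market bears the larger share of a per-unit tax.

Buyers pay $63; suppliers receive $28; quantity = 318.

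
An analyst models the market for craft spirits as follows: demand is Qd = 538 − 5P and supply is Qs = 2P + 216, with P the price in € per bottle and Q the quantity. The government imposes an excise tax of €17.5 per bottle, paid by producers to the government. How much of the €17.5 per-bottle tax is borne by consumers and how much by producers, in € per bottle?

Without the tax, 538 − 5P = 2P + 216 gives 7P = 322, so P* = €46 and Q* = 308.
With the tax collected from producers, supply shifts: Qs = 2(P − 17.5) + 216.
Solving gives Q = 283 with consumers paying €51 and producers receiving €33.5 (the €17.5 wedge).
Burden on consumers: €5; on producers: €12.5. (They sum to €17.5.)

Consumers bear €5 per bottle; producers bear €12.5 per bottle.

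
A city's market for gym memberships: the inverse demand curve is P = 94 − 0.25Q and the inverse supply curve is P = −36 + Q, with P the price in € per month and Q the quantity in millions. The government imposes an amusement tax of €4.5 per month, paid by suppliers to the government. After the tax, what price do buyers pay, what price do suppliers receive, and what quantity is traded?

Buyers pay €68.9; suppliers receive €64.4; quantity = 100.4.

Rewrite in direct form: Qd = 376 − 4P and Qs = P + 36.
Without the tax, 376 − 4P = P + 36 gives 5P = 340, so P* = €68 and Q* = 104.
With the tax collected from suppliers, supply shifts: Qs = (P − 4.5) + 36.
New equilibrium: buyers pay €68.9, suppliers receive €64.4, Q = 100.4. (Wedge: Pb − Ps = 4.5.)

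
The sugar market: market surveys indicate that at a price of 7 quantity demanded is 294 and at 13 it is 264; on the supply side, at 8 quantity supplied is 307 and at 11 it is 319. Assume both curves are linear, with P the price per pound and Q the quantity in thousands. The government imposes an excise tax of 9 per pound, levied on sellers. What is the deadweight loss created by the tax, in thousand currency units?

Demand slope: (264 − 294)/(13 − 7) = -5, so Qd = 329 − 5P.
Supply slope: (319 − 307)/(11 − 8) = 4, so Qs = 4P + 275.
Without the tax, 329 − 5P = 4P + 275 gives 9P = 54, so P* = 6 and Q* = 299.
With the tax collected from sellers, supply shifts: Qs = 4(P − 9) + 275.
Solving gives Q = 279 with consumers paying 10 and sellers receiving 1 (the 9 wedge).
Quantity falls by |ΔQ| = |299 − 279| = 20.
DWL = ½ · t · |ΔQ| = ½ · 9 · 20 = 90.

Deadweight loss = 90 thousand.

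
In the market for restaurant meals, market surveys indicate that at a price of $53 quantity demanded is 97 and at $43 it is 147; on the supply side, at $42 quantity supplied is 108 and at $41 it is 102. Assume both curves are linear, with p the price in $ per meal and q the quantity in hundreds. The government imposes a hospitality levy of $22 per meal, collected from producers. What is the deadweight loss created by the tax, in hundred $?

Deadweight loss = $660 hundred.

Demand slope: (147 − 97)/(43 − 53) = -5, so qd = 362 − 5p.
Supply slope: (102 − 108)/(41 − 42) = 6, so qs = 6p − 144.
Without the tax, 362 − 5p = 6p − 144 gives 11p = 506, so p* = $46 and q* = 132.
With the tax collected from producers, supply shifts: qs = 6(p − 22) − 144.
Solving gives q = 72 with buyers paying $58 and producers receiving $36 (the $22 wedge).
Quantity falls by |ΔQ| = |132 − 72| = 60.
DWL = ½ · t · |ΔQ| = ½ · 22 · 60 = $660.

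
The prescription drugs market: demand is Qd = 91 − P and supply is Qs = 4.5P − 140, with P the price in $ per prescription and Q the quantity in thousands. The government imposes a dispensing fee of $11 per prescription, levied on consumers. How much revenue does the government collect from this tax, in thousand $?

Tax revenue = $440 thousand.

Before the tax: set 91 − P = 4.5P − 140 → P* = $42, Q* = 49.
With the tax collected from consumers, demand (in seller-price terms) shifts: Qd = 91 − (P + 11).
Solving gives Q = 40 with consumers paying $51 and suppliers receiving $40 (the $11 wedge).
Revenue = t · Q = 11 · 40 = $440.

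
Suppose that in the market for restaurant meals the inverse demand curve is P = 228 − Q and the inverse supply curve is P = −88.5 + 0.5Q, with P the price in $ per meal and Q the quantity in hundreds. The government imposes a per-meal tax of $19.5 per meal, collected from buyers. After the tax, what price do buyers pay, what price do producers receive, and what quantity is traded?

Inverting to Q(P) form: Qd = 228 − P; Qs = 2P + 177.
Without the tax, 228 − P = 2P + 177 gives 3P = 51, so P* = $17 and Q* = 211.
With the tax collected from buyers, demand (in seller-price terms) shifts: Qd = 228 − (P + 19.5).
Solving gives Q = 198 with buyers paying $30 and producers receiving $10.5 (the $19.5 wedge).
The less price-elastic side of the market bears the larger share of a per-unit tax.

Buyers pay $30; producers receive $10.5; quantity = 198.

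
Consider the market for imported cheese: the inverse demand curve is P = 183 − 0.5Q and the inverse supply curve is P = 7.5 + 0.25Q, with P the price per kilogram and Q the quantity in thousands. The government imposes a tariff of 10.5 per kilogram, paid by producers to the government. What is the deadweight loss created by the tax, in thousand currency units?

Deadweight loss = 73.5 thousand.

Rewrite in direct form: Qd = 366 − 2P and Qs = 4P − 30.
Without the tax, 366 − 2P = 4P − 30 gives 6P = 396, so P* = 66 and Q* = 234.
With the tax collected from producers, supply shifts: Qs = 4(P − 10.5) − 30.
Solving gives Q = 220 with buyers paying 73 and producers receiving 62.5 (the 10.5 wedge).
Quantity falls by |ΔQ| = |234 − 220| = 14.
DWL = ½ · t · |ΔQ| = ½ · 10.5 · 14 = 73.5.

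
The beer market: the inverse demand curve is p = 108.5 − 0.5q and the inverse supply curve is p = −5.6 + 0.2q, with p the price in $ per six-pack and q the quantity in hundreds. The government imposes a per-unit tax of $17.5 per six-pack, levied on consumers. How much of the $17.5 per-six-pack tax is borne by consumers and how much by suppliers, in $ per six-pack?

Consumers bear $12.5 per six-pack; suppliers bear $5 per six-pack.

Inverting to q(p) form: qd = 217 − 2p; qs = 5p + 28.
Without the tax, 217 − 2p = 5p + 28 gives 7p = 189, so p* = $27 and q* = 163.
With the tax collected from consumers, demand (in seller-price terms) shifts: qd = 217 − 2(p + 17.5).
Solving gives q = 138 with consumers paying $39.5 and suppliers receiving $22 (the $17.5 wedge).
Burden on consumers: $12.5; on suppliers: $5. (They sum to $17.5.)
The less price-elastic side of the market bears the larger share of a per-unit tax.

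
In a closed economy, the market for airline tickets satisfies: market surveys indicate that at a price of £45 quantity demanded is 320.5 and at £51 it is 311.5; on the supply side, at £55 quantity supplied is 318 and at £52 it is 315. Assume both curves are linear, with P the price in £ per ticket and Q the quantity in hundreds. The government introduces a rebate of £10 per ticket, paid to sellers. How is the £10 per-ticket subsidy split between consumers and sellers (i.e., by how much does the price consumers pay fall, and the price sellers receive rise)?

Demand slope: (311.5 − 320.5)/(51 − 45) = -1.5, so Qd = 388 − 1.5P.
Supply slope: (315 − 318)/(52 − 55) = 1, so Qs = P + 263.
Before the subsidy: set 388 − 1.5P = P + 263 → P* = £50, Q* = 313.
With a per-unit subsidy paid to sellers, each receives P + 10 per unit sold, so supply becomes Qs = (P + 10) + 263.
Solving gives Q = 319 with consumers paying £46 and sellers receiving £56 (the £10 wedge).
Gain to consumers: £4; to sellers: £6. (They sum to £10.)

Consumers gain £4 per ticket; sellers gain £6 per ticket.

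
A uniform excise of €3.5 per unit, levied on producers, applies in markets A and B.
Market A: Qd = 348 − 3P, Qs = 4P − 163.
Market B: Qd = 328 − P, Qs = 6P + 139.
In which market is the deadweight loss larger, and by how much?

Market A, by €5.25.

Market A: pre-tax P* = €73, Q* = 129; post-tax Q = 123; deadweight loss = €10.5.
Market B: pre-tax P* = €27, Q* = 301; post-tax Q = 298; deadweight loss = €5.25.
Difference: €10.5 vs €5.25 → market A is larger by €5.25.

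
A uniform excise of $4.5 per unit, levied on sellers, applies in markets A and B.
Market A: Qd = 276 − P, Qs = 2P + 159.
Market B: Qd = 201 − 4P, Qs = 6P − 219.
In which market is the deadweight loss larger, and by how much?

Market B, by $17.55.

Market A: pre-tax P* = $39, Q* = 237; post-tax Q = 234; deadweight loss = $6.75.
Market B: pre-tax P* = $42, Q* = 33; post-tax Q = 22.2; deadweight loss = $24.3.
Difference: $6.75 vs $24.3 → market B is larger by $17.55.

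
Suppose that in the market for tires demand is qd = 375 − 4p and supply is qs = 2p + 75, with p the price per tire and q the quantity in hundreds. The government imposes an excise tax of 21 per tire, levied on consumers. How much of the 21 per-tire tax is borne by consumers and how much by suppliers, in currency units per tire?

Without the tax, 375 − 4p = 2p + 75 gives 6p = 300, so p* = 50 and q* = 175.
With the tax collected from consumers, demand (in seller-price terms) shifts: qd = 375 − 4(p + 21).
Solving gives q = 147 with consumers paying 57 and suppliers receiving 36 (the 21 wedge).
Burden on consumers: 7; on suppliers: 14. (They sum to 21.)

Consumers bear 7 per tire; suppliers bear 14 per tire.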